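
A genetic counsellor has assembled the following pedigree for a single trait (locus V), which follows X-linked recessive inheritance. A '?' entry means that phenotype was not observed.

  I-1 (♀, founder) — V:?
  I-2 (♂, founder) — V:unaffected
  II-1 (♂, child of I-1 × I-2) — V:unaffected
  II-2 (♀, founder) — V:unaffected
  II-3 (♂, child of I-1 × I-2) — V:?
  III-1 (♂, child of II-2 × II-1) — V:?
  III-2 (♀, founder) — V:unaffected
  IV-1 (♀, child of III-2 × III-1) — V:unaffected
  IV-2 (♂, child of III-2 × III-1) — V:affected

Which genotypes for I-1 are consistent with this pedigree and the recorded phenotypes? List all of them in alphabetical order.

I-1 ∈ {X^VX^V, X^VX^v}

V/I-1 ? ·: X^VX^V|X^VX^v
V/I-2 un ·: X^VY
V/II-1 un I-1×I-2: X^VY
V/II-2 un ·: X^VX^V|X^VX^v
V/II-3 ? I-1×I-2: X^VY|X^vY
V/III-1 ? II-2×II-1: X^VY|X^vY
V/III-2 un ·: X^VX^v
V/IV-1 un III-2×III-1: X^VX^V|X^VX^v
V/IV-2 aff III-2×III-1: X^vY
⇒ V over [I-1,I-2,II-1,II-2,II-3,III-1,III-2,IV-1,IV-2]: 15 consistent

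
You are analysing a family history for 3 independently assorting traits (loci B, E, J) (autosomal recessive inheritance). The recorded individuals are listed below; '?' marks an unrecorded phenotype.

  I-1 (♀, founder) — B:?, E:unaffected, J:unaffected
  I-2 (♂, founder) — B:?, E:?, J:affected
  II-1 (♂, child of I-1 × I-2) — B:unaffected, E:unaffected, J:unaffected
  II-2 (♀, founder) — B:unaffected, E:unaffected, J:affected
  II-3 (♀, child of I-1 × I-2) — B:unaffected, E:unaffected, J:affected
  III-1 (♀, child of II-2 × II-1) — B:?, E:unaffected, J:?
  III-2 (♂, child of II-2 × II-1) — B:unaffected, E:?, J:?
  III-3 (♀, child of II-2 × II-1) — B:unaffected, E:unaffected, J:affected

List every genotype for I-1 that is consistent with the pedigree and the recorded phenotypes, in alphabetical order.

B/I-1 ? ·: BB|Bb|bb
B/I-2 ? ·: BB|Bb|bb
B/II-1 un I-1×I-2: BB|Bb
B/II-2 un ·: BB|Bb
B/II-3 un I-1×I-2: BB|Bb
B/III-1 ? II-2×II-1: BB|Bb|bb
B/III-2 un II-2×II-1: BB|Bb
B/III-3 un II-2×II-1: BB|Bb
⇒ B over [I-1,I-2,II-1,II-2,II-3,III-1,III-2,III-3]: 263 consistent
E/I-1 un ·: EE|Ee
E/I-2 ? ·: EE|Ee|ee
E/II-1 un I-1×I-2: EE|Ee
E/II-2 un ·: EE|Ee
E/II-3 un I-1×I-2: EE|Ee
E/III-1 un II-2×II-1: EE|Ee
E/III-2 ? II-2×II-1: EE|Ee|ee
E/III-3 un II-2×II-1: EE|Ee
⇒ E over [I-1,I-2,II-1,II-2,II-3,III-1,III-2,III-3]: 223 consistent
J/I-1 un ·: Jj
J/I-2 aff ·: jj
J/II-1 un I-1×I-2: Jj
J/II-2 aff ·: jj
J/II-3 aff I-1×I-2: jj
J/III-1 ? II-2×II-1: Jj|jj
J/III-2 ? II-2×II-1: Jj|jj
J/III-3 aff II-2×II-1: jj
⇒ J over [I-1,I-2,II-1,II-2,II-3,III-1,III-2,III-3]: 4 consistent

I-1 ∈ {BB EE Jj, BB Ee Jj, Bb EE Jj, Bb Ee Jj, bb EE Jj, bb Ee Jj}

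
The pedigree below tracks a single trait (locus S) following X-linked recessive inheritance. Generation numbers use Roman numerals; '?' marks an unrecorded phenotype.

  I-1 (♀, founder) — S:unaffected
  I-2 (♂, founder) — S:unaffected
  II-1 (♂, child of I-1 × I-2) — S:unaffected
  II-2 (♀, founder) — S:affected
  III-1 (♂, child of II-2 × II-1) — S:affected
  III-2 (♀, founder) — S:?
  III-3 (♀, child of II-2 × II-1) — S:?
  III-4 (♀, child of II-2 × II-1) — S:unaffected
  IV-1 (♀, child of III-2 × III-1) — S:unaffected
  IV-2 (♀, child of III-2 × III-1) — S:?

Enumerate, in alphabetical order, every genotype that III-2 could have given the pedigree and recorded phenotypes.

III-2 ∈ {X^SX^S, X^SX^s}

S/I-1 un ·: X^SX^S|X^SX^s
S/I-2 un ·: X^SY
S/II-1 un I-1×I-2: X^SY
S/II-2 aff ·: X^sX^s
S/III-1 aff II-2×II-1: X^sY
S/III-2 ? ·: X^SX^S|X^SX^s
S/III-3 ? II-2×II-1: X^SX^s
S/III-4 un II-2×II-1: X^SX^s
S/IV-1 un III-2×III-1: X^SX^s
S/IV-2 ? III-2×III-1: X^SX^s|X^sX^s
⇒ S over [I-1,I-2,II-1,II-2,III-1,III-2,III-3,III-4,IV-1,IV-2]: 6 consistent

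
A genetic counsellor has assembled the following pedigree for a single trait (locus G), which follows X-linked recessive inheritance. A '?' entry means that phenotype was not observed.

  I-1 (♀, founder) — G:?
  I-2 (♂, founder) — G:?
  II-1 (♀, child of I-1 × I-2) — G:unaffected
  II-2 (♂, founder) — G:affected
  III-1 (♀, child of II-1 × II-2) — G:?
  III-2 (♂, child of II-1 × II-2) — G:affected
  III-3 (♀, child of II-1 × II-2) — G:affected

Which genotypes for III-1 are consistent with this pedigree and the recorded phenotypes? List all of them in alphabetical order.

III-1 ∈ {X^GX^g, X^gX^g}

G/I-1 ? ·: X^GX^G|X^GX^g|X^gX^g
G/I-2 ? ·: X^GY|X^gY
G/II-1 un I-1×I-2: X^GX^g
G/II-2 aff ·: X^gY
G/III-1 ? II-1×II-2: X^GX^g|X^gX^g
G/III-2 aff II-1×II-2: X^gY
G/III-3 aff II-1×II-2: X^gX^g
⇒ G over [I-1,I-2,II-1,II-2,III-1,III-2,III-3]: 8 consistent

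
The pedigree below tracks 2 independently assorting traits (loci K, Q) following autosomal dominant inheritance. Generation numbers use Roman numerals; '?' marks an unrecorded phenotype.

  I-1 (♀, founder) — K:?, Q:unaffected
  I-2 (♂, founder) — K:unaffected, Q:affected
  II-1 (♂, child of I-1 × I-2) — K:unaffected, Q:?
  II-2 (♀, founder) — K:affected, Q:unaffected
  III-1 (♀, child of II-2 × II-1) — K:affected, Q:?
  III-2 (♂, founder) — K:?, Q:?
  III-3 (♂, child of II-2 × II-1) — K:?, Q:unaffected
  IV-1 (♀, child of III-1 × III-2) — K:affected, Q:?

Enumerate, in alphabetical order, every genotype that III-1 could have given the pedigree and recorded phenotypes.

III-1 ∈ {Kk Qq, Kk qq}

K/I-1 ? ·: kk|Kk
K/I-2 un ·: kk
K/II-1 un I-1×I-2: kk
K/II-2 aff ·: Kk|KK
K/III-1 aff II-2×II-1: Kk
K/III-2 ? ·: kk|Kk|KK
K/III-3 ? II-2×II-1: kk|Kk
K/IV-1 aff III-1×III-2: Kk|KK
⇒ K over [I-1,I-2,II-1,II-2,III-1,III-2,III-3,IV-1]: 30 consistent
Q/I-1 un ·: qq
Q/I-2 aff ·: Qq|QQ
Q/II-1 ? I-1×I-2: qq|Qq
Q/II-2 un ·: qq
Q/III-1 ? II-2×II-1: qq|Qq
Q/III-2 ? ·: qq|Qq|QQ
Q/III-3 un II-2×II-1: qq
Q/IV-1 ? III-1×III-2: qq|Qq|QQ
⇒ Q over [I-1,I-2,II-1,II-2,III-1,III-2,III-3,IV-1]: 26 consistent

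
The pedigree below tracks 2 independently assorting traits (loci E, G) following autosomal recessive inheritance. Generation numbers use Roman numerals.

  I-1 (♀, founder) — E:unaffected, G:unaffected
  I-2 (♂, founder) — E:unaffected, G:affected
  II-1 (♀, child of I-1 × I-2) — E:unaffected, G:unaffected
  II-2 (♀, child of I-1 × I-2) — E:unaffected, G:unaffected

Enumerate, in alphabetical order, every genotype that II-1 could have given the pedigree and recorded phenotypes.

E/I-1 un ·: EE|Ee
E/I-2 un ·: EE|Ee
E/II-1 un I-1×I-2: EE|Ee
E/II-2 un I-1×I-2: EE|Ee
⇒ E over [I-1,I-2,II-1,II-2]: 13 consistent
G/I-1 un ·: GG|Gg
G/I-2 aff ·: gg
G/II-1 un I-1×I-2: Gg
G/II-2 un I-1×I-2: Gg
⇒ G over [I-1,I-2,II-1,II-2]: 2 consistent

II-1 ∈ {EE Gg, Ee Gg}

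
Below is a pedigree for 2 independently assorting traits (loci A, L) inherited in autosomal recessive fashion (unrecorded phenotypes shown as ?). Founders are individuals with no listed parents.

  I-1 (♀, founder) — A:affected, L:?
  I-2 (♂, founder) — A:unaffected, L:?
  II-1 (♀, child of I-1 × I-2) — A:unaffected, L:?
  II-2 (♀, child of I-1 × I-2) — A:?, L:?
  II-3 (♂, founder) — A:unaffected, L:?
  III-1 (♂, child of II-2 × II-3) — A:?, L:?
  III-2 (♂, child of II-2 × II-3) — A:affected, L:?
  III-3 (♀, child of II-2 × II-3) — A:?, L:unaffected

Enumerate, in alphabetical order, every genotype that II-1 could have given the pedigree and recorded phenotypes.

A/I-1 aff ·: aa
A/I-2 un ·: AA|Aa
A/II-1 un I-1×I-2: Aa
A/II-2 ? I-1×I-2: Aa|aa
A/II-3 un ·: Aa
A/III-1 ? II-2×II-3: AA|Aa|aa
A/III-2 aff II-2×II-3: aa
A/III-3 ? II-2×II-3: AA|Aa|aa
⇒ A over [I-1,I-2,II-1,II-2,II-3,III-1,III-2,III-3]: 22 consistent
L/I-1 ? ·: LL|Ll|ll
L/I-2 ? ·: LL|Ll|ll
L/II-1 ? I-1×I-2: LL|Ll|ll
L/II-2 ? I-1×I-2: LL|Ll|ll
L/II-3 ? ·: LL|Ll|ll
L/III-1 ? II-2×II-3: LL|Ll|ll
L/III-2 ? II-2×II-3: LL|Ll|ll
L/III-3 un II-2×II-3: LL|Ll
⇒ L over [I-1,I-2,II-1,II-2,II-3,III-1,III-2,III-3]: 510 consistent

II-1 ∈ {Aa LL, Aa Ll, Aa ll}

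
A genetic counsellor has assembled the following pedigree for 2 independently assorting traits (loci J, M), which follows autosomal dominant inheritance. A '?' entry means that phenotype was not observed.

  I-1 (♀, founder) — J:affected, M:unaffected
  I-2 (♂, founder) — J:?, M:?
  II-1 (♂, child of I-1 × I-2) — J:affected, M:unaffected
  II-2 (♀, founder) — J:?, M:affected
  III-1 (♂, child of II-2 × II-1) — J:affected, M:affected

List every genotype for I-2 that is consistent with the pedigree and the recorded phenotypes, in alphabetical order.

I-2 ∈ {JJ Mm, JJ mm, Jj Mm, Jj mm, jj Mm, jj mm}

J/I-1 aff ·: Jj|JJ
J/I-2 ? ·: jj|Jj|JJ
J/II-1 aff I-1×I-2: Jj|JJ
J/II-2 ? ·: jj|Jj|JJ
J/III-1 aff II-2×II-1: Jj|JJ
⇒ J over [I-1,I-2,II-1,II-2,III-1]: 41 consistent
M/I-1 un ·: mm
M/I-2 ? ·: mm|Mm
M/II-1 un I-1×I-2: mm
M/II-2 aff ·: Mm|MM
M/III-1 aff II-2×II-1: Mm
⇒ M over [I-1,I-2,II-1,II-2,III-1]: 4 consistent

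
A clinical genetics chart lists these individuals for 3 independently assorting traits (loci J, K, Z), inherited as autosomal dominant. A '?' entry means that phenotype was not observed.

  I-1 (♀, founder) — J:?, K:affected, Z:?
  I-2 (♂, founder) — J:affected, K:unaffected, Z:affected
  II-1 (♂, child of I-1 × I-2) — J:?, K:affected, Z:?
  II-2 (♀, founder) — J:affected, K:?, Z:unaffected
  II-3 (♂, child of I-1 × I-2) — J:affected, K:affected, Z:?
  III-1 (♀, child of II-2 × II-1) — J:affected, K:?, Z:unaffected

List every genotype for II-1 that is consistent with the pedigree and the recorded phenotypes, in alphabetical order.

II-1 ∈ {JJ Kk Zz, JJ Kk zz, Jj Kk Zz, Jj Kk zz, jj Kk Zz, jj Kk zz}

J/I-1 ? ·: jj|Jj|JJ
J/I-2 aff ·: Jj|JJ
J/II-1 ? I-1×I-2: jj|Jj|JJ
J/II-2 aff ·: Jj|JJ
J/II-3 aff I-1×I-2: Jj|JJ
J/III-1 aff II-2×II-1: Jj|JJ
⇒ J over [I-1,I-2,II-1,II-2,II-3,III-1]: 59 consistent
K/I-1 aff ·: Kk|KK
K/I-2 un ·: kk
K/II-1 aff I-1×I-2: Kk
K/II-2 ? ·: kk|Kk|KK
K/II-3 aff I-1×I-2: Kk
K/III-1 ? II-2×II-1: kk|Kk|KK
⇒ K over [I-1,I-2,II-1,II-2,II-3,III-1]: 14 consistent
Z/I-1 ? ·: zz|Zz|ZZ
Z/I-2 aff ·: Zz|ZZ
Z/II-1 ? I-1×I-2: zz|Zz
Z/II-2 un ·: zz
Z/II-3 ? I-1×I-2: zz|Zz|ZZ
Z/III-1 un II-2×II-1: zz
⇒ Z over [I-1,I-2,II-1,II-2,II-3,III-1]: 15 consistent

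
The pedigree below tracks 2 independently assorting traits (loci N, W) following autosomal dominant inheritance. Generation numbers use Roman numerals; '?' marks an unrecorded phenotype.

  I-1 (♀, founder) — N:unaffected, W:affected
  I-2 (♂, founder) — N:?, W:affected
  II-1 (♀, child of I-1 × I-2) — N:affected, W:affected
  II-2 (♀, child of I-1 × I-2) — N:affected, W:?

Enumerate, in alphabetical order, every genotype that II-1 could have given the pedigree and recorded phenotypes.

II-1 ∈ {Nn WW, Nn Ww}

N/I-1 un ·: nn
N/I-2 ? ·: Nn|NN
N/II-1 aff I-1×I-2: Nn
N/II-2 aff I-1×I-2: Nn
⇒ N over [I-1,I-2,II-1,II-2]: 2 consistent
W/I-1 aff ·: Ww|WW
W/I-2 aff ·: Ww|WW
W/II-1 aff I-1×I-2: Ww|WW
W/II-2 ? I-1×I-2: ww|Ww|WW
⇒ W over [I-1,I-2,II-1,II-2]: 15 consistent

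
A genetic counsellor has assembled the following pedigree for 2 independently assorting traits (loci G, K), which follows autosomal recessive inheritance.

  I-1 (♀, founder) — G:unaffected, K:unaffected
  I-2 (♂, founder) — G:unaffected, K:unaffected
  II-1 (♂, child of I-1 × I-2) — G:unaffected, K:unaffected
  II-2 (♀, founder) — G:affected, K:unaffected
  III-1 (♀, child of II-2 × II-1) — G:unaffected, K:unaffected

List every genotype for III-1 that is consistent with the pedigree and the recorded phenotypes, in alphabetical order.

III-1 ∈ {Gg KK, Gg Kk}

G/I-1 un ·: GG|Gg
G/I-2 un ·: GG|Gg
G/II-1 un I-1×I-2: GG|Gg
G/II-2 aff ·: gg
G/III-1 un II-2×II-1: Gg
⇒ G over [I-1,I-2,II-1,II-2,III-1]: 7 consistent
K/I-1 un ·: KK|Kk
K/I-2 un ·: KK|Kk
K/II-1 un I-1×I-2: KK|Kk
K/II-2 un ·: KK|Kk
K/III-1 un II-2×II-1: KK|Kk
⇒ K over [I-1,I-2,II-1,II-2,III-1]: 24 consistent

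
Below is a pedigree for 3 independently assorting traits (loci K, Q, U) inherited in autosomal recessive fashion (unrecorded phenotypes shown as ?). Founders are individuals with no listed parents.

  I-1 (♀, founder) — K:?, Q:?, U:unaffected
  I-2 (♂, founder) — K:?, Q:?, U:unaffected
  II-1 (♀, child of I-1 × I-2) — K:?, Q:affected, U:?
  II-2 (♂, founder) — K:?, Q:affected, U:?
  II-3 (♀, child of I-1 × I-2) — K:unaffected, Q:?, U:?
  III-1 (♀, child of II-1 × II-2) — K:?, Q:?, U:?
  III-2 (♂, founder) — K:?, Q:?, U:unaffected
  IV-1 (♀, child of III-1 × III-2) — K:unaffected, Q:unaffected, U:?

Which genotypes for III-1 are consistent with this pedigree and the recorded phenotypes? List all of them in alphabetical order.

K/I-1 ? ·: KK|Kk|kk
K/I-2 ? ·: KK|Kk|kk
K/II-1 ? I-1×I-2: KK|Kk|kk
K/II-2 ? ·: KK|Kk|kk
K/II-3 un I-1×I-2: KK|Kk
K/III-1 ? II-1×II-2: KK|Kk|kk
K/III-2 ? ·: KK|Kk|kk
K/IV-1 un III-1×III-2: KK|Kk
⇒ K over [I-1,I-2,II-1,II-2,II-3,III-1,III-2,IV-1]: 452 consistent
Q/I-1 ? ·: Qq|qq
Q/I-2 ? ·: Qq|qq
Q/II-1 aff I-1×I-2: qq
Q/II-2 aff ·: qq
Q/II-3 ? I-1×I-2: QQ|Qq|qq
Q/III-1 ? II-1×II-2: qq
Q/III-2 ? ·: QQ|Qq
Q/IV-1 un III-1×III-2: Qq
⇒ Q over [I-1,I-2,II-1,II-2,II-3,III-1,III-2,IV-1]: 16 consistent
U/I-1 un ·: UU|Uu
U/I-2 un ·: UU|Uu
U/II-1 ? I-1×I-2: UU|Uu|uu
U/II-2 ? ·: UU|Uu|uu
U/II-3 ? I-1×I-2: UU|Uu|uu
U/III-1 ? II-1×II-2: UU|Uu|uu
U/III-2 un ·: UU|Uu
U/IV-1 ? III-1×III-2: UU|Uu|uu
⇒ U over [I-1,I-2,II-1,II-2,II-3,III-1,III-2,IV-1]: 365 consistent

III-1 ∈ {KK qq UU, KK qq Uu, KK qq uu, Kk qq UU, Kk qq Uu, Kk qq uu, kk qq UU, kk qq Uu, kk qq uu}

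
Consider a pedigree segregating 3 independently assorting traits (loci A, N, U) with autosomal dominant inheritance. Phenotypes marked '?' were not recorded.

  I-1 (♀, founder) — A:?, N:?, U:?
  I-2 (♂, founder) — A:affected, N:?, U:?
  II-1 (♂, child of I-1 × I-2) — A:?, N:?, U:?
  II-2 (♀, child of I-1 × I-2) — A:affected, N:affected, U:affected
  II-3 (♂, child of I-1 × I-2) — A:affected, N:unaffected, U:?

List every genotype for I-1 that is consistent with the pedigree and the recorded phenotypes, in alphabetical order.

I-1 ∈ {AA Nn UU, AA Nn Uu, AA Nn uu, AA nn UU, AA nn Uu, AA nn uu, Aa Nn UU, Aa Nn Uu, Aa Nn uu, Aa nn UU, Aa nn Uu, Aa nn uu, aa Nn UU, aa Nn Uu, aa Nn uu, aa nn UU, aa nn Uu, aa nn uu}

A/I-1 ? ·: aa|Aa|AA
A/I-2 aff ·: Aa|AA
A/II-1 ? I-1×I-2: aa|Aa|AA
A/II-2 aff I-1×I-2: Aa|AA
A/II-3 aff I-1×I-2: Aa|AA
⇒ A over [I-1,I-2,II-1,II-2,II-3]: 32 consistent
N/I-1 ? ·: nn|Nn
N/I-2 ? ·: nn|Nn
N/II-1 ? I-1×I-2: nn|Nn|NN
N/II-2 aff I-1×I-2: Nn|NN
N/II-3 un I-1×I-2: nn
⇒ N over [I-1,I-2,II-1,II-2,II-3]: 10 consistent
U/I-1 ? ·: uu|Uu|UU
U/I-2 ? ·: uu|Uu|UU
U/II-1 ? I-1×I-2: uu|Uu|UU
U/II-2 aff I-1×I-2: Uu|UU
U/II-3 ? I-1×I-2: uu|Uu|UU
⇒ U over [I-1,I-2,II-1,II-2,II-3]: 45 consistent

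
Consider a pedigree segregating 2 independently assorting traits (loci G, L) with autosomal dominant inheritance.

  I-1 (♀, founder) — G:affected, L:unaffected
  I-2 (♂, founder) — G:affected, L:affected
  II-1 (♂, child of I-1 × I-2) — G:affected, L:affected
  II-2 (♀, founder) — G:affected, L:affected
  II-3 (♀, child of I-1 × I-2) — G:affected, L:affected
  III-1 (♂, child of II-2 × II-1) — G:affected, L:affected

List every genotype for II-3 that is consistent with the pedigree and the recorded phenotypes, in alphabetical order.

II-3 ∈ {GG Ll, Gg Ll}

G/I-1 aff ·: Gg|GG
G/I-2 aff ·: Gg|GG
G/II-1 aff I-1×I-2: Gg|GG
G/II-2 aff ·: Gg|GG
G/II-3 aff I-1×I-2: Gg|GG
G/III-1 aff II-2×II-1: Gg|GG
⇒ G over [I-1,I-2,II-1,II-2,II-3,III-1]: 45 consistent
L/I-1 un ·: ll
L/I-2 aff ·: Ll|LL
L/II-1 aff I-1×I-2: Ll
L/II-2 aff ·: Ll|LL
L/II-3 aff I-1×I-2: Ll
L/III-1 aff II-2×II-1: Ll|LL
⇒ L over [I-1,I-2,II-1,II-2,II-3,III-1]: 8 consistent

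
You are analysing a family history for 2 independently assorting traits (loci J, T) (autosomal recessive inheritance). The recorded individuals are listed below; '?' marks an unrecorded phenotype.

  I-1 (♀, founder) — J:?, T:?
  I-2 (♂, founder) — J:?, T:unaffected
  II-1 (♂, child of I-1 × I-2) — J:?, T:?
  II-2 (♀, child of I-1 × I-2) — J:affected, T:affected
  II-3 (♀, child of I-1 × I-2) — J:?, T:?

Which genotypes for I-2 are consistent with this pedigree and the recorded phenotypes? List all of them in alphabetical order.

I-2 ∈ {Jj Tt, jj Tt}

J/I-1 ? ·: Jj|jj
J/I-2 ? ·: Jj|jj
J/II-1 ? I-1×I-2: JJ|Jj|jj
J/II-2 aff I-1×I-2: jj
J/II-3 ? I-1×I-2: JJ|Jj|jj
⇒ J over [I-1,I-2,II-1,II-2,II-3]: 18 consistent
T/I-1 ? ·: Tt|tt
T/I-2 un ·: Tt
T/II-1 ? I-1×I-2: TT|Tt|tt
T/II-2 aff I-1×I-2: tt
T/II-3 ? I-1×I-2: TT|Tt|tt
⇒ T over [I-1,I-2,II-1,II-2,II-3]: 13 consistent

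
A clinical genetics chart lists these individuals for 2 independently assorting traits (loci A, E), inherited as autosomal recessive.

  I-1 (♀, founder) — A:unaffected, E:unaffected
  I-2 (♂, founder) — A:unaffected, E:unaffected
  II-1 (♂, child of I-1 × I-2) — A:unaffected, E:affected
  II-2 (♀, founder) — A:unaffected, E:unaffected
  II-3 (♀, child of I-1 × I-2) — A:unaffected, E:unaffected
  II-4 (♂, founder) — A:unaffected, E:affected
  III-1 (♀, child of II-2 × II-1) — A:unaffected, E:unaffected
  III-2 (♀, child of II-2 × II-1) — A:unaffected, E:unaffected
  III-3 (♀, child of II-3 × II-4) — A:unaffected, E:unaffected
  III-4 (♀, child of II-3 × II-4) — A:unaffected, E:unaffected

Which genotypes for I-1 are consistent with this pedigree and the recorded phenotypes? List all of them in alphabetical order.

I-1 ∈ {AA Ee, Aa Ee}

A/I-1 un ·: AA|Aa
A/I-2 un ·: AA|Aa
A/II-1 un I-1×I-2: AA|Aa
A/II-2 un ·: AA|Aa
A/II-3 un I-1×I-2: AA|Aa
A/II-4 un ·: AA|Aa
A/III-1 un II-2×II-1: AA|Aa
A/III-2 un II-2×II-1: AA|Aa
A/III-3 un II-3×II-4: AA|Aa
A/III-4 un II-3×II-4: AA|Aa
⇒ A over [I-1,I-2,II-1,II-2,II-3,II-4,III-1,III-2,III-3,III-4]: 532 consistent
E/I-1 un ·: Ee
E/I-2 un ·: Ee
E/II-1 aff I-1×I-2: ee
E/II-2 un ·: EE|Ee
E/II-3 un I-1×I-2: EE|Ee
E/II-4 aff ·: ee
E/III-1 un II-2×II-1: Ee
E/III-2 un II-2×II-1: Ee
E/III-3 un II-3×II-4: Ee
E/III-4 un II-3×II-4: Ee
⇒ E over [I-1,I-2,II-1,II-2,II-3,II-4,III-1,III-2,III-3,III-4]: 4 consistent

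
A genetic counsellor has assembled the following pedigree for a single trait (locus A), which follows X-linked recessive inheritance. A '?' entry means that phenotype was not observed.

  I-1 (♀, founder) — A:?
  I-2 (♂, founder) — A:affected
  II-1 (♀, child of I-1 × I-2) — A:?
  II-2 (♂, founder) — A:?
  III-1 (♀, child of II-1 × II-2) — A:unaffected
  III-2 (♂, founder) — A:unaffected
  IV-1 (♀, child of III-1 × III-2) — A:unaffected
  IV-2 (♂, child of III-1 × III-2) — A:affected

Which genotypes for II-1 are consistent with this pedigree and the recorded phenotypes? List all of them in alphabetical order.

A/I-1 ? ·: X^AX^A|X^AX^a|X^aX^a
A/I-2 aff ·: X^aY
A/II-1 ? I-1×I-2: X^AX^a|X^aX^a
A/II-2 ? ·: X^AY|X^aY
A/III-1 un II-1×II-2: X^AX^a
A/III-2 un ·: X^AY
A/IV-1 un III-1×III-2: X^AX^A|X^AX^a
A/IV-2 aff III-1×III-2: X^aY
⇒ A over [I-1,I-2,II-1,II-2,III-1,III-2,IV-1,IV-2]: 12 consistent

II-1 ∈ {X^AX^a, X^aX^a}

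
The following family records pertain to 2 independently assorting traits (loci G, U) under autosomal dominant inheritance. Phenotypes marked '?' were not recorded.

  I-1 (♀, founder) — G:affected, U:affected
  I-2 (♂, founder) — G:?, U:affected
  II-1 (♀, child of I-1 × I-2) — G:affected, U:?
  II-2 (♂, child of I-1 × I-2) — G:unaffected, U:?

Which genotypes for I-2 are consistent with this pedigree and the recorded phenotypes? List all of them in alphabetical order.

G/I-1 aff ·: Gg
G/I-2 ? ·: gg|Gg
G/II-1 aff I-1×I-2: Gg|GG
G/II-2 un I-1×I-2: gg
⇒ G over [I-1,I-2,II-1,II-2]: 3 consistent
U/I-1 aff ·: Uu|UU
U/I-2 aff ·: Uu|UU
U/II-1 ? I-1×I-2: uu|Uu|UU
U/II-2 ? I-1×I-2: uu|Uu|UU
⇒ U over [I-1,I-2,II-1,II-2]: 18 consistent

I-2 ∈ {Gg UU, Gg Uu, gg UU, gg Uu}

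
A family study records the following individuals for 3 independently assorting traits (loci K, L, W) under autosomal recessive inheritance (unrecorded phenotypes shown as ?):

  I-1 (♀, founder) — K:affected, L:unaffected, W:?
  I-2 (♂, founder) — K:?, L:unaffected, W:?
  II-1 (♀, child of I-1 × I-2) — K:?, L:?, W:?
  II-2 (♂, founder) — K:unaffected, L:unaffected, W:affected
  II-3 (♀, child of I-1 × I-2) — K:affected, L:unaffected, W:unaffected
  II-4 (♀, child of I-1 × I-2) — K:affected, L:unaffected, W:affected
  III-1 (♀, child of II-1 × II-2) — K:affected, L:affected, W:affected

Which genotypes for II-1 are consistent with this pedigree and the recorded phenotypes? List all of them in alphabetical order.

K/I-1 aff ·: kk
K/I-2 ? ·: Kk|kk
K/II-1 ? I-1×I-2: Kk|kk
K/II-2 un ·: Kk
K/II-3 aff I-1×I-2: kk
K/II-4 aff I-1×I-2: kk
K/III-1 aff II-1×II-2: kk
⇒ K over [I-1,I-2,II-1,II-2,II-3,II-4,III-1]: 3 consistent
L/I-1 un ·: LL|Ll
L/I-2 un ·: LL|Ll
L/II-1 ? I-1×I-2: Ll|ll
L/II-2 un ·: Ll
L/II-3 un I-1×I-2: LL|Ll
L/II-4 un I-1×I-2: LL|Ll
L/III-1 aff II-1×II-2: ll
⇒ L over [I-1,I-2,II-1,II-2,II-3,II-4,III-1]: 16 consistent
W/I-1 ? ·: Ww|ww
W/I-2 ? ·: Ww|ww
W/II-1 ? I-1×I-2: Ww|ww
W/II-2 aff ·: ww
W/II-3 un I-1×I-2: WW|Ww
W/II-4 aff I-1×I-2: ww
W/III-1 aff II-1×II-2: ww
⇒ W over [I-1,I-2,II-1,II-2,II-3,II-4,III-1]: 8 consistent

II-1 ∈ {Kk Ll Ww, Kk Ll ww, Kk ll Ww, Kk ll ww, kk Ll Ww, kk Ll ww, kk ll Ww, kk ll ww}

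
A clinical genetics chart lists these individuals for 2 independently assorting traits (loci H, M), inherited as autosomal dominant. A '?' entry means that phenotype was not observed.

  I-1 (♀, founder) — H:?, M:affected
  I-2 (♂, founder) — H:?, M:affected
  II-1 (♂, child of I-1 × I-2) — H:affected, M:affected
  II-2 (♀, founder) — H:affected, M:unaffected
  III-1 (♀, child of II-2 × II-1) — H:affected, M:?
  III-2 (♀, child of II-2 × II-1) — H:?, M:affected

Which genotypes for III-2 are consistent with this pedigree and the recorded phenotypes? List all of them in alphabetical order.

H/I-1 ? ·: hh|Hh|HH
H/I-2 ? ·: hh|Hh|HH
H/II-1 aff I-1×I-2: Hh|HH
H/II-2 aff ·: Hh|HH
H/III-1 aff II-2×II-1: Hh|HH
H/III-2 ? II-2×II-1: hh|Hh|HH
⇒ H over [I-1,I-2,II-1,II-2,III-1,III-2]: 90 consistent
M/I-1 aff ·: Mm|MM
M/I-2 aff ·: Mm|MM
M/II-1 aff I-1×I-2: Mm|MM
M/II-2 un ·: mm
M/III-1 ? II-2×II-1: mm|Mm
M/III-2 aff II-2×II-1: Mm
⇒ M over [I-1,I-2,II-1,II-2,III-1,III-2]: 10 consistent

III-2 ∈ {HH Mm, Hh Mm, hh Mm}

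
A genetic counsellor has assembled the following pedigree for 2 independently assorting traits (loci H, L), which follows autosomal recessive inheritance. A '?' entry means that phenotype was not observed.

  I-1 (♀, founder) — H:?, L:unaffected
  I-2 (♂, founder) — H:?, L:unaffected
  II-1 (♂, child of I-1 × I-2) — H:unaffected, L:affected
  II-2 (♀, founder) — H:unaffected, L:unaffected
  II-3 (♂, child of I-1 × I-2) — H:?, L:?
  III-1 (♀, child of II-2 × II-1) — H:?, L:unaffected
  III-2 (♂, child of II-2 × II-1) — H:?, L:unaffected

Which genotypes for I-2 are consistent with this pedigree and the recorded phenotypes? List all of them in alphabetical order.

H/I-1 ? ·: HH|Hh|hh
H/I-2 ? ·: HH|Hh|hh
H/II-1 un I-1×I-2: HH|Hh
H/II-2 un ·: HH|Hh
H/II-3 ? I-1×I-2: HH|Hh|hh
H/III-1 ? II-2×II-1: HH|Hh|hh
H/III-2 ? II-2×II-1: HH|Hh|hh
⇒ H over [I-1,I-2,II-1,II-2,II-3,III-1,III-2]: 209 consistent
L/I-1 un ·: Ll
L/I-2 un ·: Ll
L/II-1 aff I-1×I-2: ll
L/II-2 un ·: LL|Ll
L/II-3 ? I-1×I-2: LL|Ll|ll
L/III-1 un II-2×II-1: Ll
L/III-2 un II-2×II-1: Ll
⇒ L over [I-1,I-2,II-1,II-2,II-3,III-1,III-2]: 6 consistent

I-2 ∈ {HH Ll, Hh Ll, hh Ll}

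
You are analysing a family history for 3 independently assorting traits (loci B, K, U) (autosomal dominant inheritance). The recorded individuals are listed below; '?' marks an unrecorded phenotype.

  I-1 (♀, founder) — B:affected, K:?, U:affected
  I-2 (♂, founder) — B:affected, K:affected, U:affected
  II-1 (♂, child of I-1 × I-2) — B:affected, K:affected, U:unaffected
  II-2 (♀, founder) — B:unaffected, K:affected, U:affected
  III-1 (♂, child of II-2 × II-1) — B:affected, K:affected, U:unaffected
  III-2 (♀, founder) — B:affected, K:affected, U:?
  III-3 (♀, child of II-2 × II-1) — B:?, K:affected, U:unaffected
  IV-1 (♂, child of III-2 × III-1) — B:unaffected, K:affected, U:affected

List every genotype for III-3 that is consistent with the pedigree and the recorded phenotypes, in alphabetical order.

III-3 ∈ {Bb KK uu, Bb Kk uu, bb KK uu, bb Kk uu}

B/I-1 aff ·: Bb|BB
B/I-2 aff ·: Bb|BB
B/II-1 aff I-1×I-2: Bb|BB
B/II-2 un ·: bb
B/III-1 aff II-2×II-1: Bb
B/III-2 aff ·: Bb
B/III-3 ? II-2×II-1: bb|Bb
B/IV-1 un III-2×III-1: bb
⇒ B over [I-1,I-2,II-1,II-2,III-1,III-2,III-3,IV-1]: 10 consistent
K/I-1 ? ·: kk|Kk|KK
K/I-2 aff ·: Kk|KK
K/II-1 aff I-1×I-2: Kk|KK
K/II-2 aff ·: Kk|KK
K/III-1 aff II-2×II-1: Kk|KK
K/III-2 aff ·: Kk|KK
K/III-3 aff II-2×II-1: Kk|KK
K/IV-1 aff III-2×III-1: Kk|KK
⇒ K over [I-1,I-2,II-1,II-2,III-1,III-2,III-3,IV-1]: 208 consistent
U/I-1 aff ·: Uu
U/I-2 aff ·: Uu
U/II-1 un I-1×I-2: uu
U/II-2 aff ·: Uu
U/III-1 un II-2×II-1: uu
U/III-2 ? ·: Uu|UU
U/III-3 un II-2×II-1: uu
U/IV-1 aff III-2×III-1: Uu
⇒ U over [I-1,I-2,II-1,II-2,III-1,III-2,III-3,IV-1]: 2 consistent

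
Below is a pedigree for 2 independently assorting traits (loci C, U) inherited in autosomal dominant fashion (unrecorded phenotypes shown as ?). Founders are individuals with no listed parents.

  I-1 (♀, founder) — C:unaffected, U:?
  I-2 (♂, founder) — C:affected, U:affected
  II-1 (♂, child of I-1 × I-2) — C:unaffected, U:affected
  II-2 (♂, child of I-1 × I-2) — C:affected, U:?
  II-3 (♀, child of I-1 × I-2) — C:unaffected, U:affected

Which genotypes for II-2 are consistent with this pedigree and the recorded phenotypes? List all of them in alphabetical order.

II-2 ∈ {Cc UU, Cc Uu, Cc uu}

C/I-1 un ·: cc
C/I-2 aff ·: Cc
C/II-1 un I-1×I-2: cc
C/II-2 aff I-1×I-2: Cc
C/II-3 un I-1×I-2: cc
⇒ C over [I-1,I-2,II-1,II-2,II-3]: 1 consistent
U/I-1 ? ·: uu|Uu|UU
U/I-2 aff ·: Uu|UU
U/II-1 aff I-1×I-2: Uu|UU
U/II-2 ? I-1×I-2: uu|Uu|UU
U/II-3 aff I-1×I-2: Uu|UU
⇒ U over [I-1,I-2,II-1,II-2,II-3]: 32 consistent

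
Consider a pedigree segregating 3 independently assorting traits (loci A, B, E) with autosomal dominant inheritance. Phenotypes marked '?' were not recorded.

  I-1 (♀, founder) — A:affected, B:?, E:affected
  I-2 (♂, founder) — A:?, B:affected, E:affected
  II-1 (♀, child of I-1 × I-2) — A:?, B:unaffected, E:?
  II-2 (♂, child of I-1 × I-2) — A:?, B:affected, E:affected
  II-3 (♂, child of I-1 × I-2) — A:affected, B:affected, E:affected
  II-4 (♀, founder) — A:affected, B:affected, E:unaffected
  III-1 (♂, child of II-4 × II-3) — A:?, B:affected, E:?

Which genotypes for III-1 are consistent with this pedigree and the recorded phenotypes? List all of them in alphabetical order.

A/I-1 aff ·: Aa|AA
A/I-2 ? ·: aa|Aa|AA
A/II-1 ? I-1×I-2: aa|Aa|AA
A/II-2 ? I-1×I-2: aa|Aa|AA
A/II-3 aff I-1×I-2: Aa|AA
A/II-4 aff ·: Aa|AA
A/III-1 ? II-4×II-3: aa|Aa|AA
⇒ A over [I-1,I-2,II-1,II-2,II-3,II-4,III-1]: 164 consistent
B/I-1 ? ·: bb|Bb
B/I-2 aff ·: Bb
B/II-1 un I-1×I-2: bb
B/II-2 aff I-1×I-2: Bb|BB
B/II-3 aff I-1×I-2: Bb|BB
B/II-4 aff ·: Bb|BB
B/III-1 aff II-4×II-3: Bb|BB
⇒ B over [I-1,I-2,II-1,II-2,II-3,II-4,III-1]: 18 consistent
E/I-1 aff ·: Ee|EE
E/I-2 aff ·: Ee|EE
E/II-1 ? I-1×I-2: ee|Ee|EE
E/II-2 aff I-1×I-2: Ee|EE
E/II-3 aff I-1×I-2: Ee|EE
E/II-4 un ·: ee
E/III-1 ? II-4×II-3: ee|Ee
⇒ E over [I-1,I-2,II-1,II-2,II-3,II-4,III-1]: 43 consistent

III-1 ∈ {AA BB Ee, AA BB ee, AA Bb Ee, AA Bb ee, Aa BB Ee, Aa BB ee, Aa Bb Ee, Aa Bb ee, aa BB Ee, aa BB ee, aa Bb Ee, aa Bb ee}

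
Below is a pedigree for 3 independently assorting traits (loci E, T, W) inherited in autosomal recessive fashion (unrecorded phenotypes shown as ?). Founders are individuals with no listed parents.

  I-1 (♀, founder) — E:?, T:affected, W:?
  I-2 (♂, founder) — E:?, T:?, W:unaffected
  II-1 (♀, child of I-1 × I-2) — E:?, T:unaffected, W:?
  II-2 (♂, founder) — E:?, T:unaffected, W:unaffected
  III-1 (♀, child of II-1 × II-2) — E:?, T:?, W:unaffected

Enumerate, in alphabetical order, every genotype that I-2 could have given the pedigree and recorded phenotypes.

I-2 ∈ {EE TT WW, EE TT Ww, EE Tt WW, EE Tt Ww, Ee TT WW, Ee TT Ww, Ee Tt WW, Ee Tt Ww, ee TT WW, ee TT Ww, ee Tt WW, ee Tt Ww}

E/I-1 ? ·: EE|Ee|ee
E/I-2 ? ·: EE|Ee|ee
E/II-1 ? I-1×I-2: EE|Ee|ee
E/II-2 ? ·: EE|Ee|ee
E/III-1 ? II-1×II-2: EE|Ee|ee
⇒ E over [I-1,I-2,II-1,II-2,III-1]: 81 consistent
T/I-1 aff ·: tt
T/I-2 ? ·: TT|Tt
T/II-1 un I-1×I-2: Tt
T/II-2 un ·: TT|Tt
T/III-1 ? II-1×II-2: TT|Tt|tt
⇒ T over [I-1,I-2,II-1,II-2,III-1]: 10 consistent
W/I-1 ? ·: WW|Ww|ww
W/I-2 un ·: WW|Ww
W/II-1 ? I-1×I-2: WW|Ww|ww
W/II-2 un ·: WW|Ww
W/III-1 un II-1×II-2: WW|Ww
⇒ W over [I-1,I-2,II-1,II-2,III-1]: 36 consistent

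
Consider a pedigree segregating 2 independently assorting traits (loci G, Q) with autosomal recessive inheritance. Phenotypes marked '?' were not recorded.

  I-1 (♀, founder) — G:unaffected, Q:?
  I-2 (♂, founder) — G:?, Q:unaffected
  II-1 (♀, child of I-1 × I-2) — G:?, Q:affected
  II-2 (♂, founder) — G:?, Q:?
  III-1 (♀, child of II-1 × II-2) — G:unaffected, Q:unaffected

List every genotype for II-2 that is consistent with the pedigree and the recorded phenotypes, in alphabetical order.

G/I-1 un ·: GG|Gg
G/I-2 ? ·: GG|Gg|gg
G/II-1 ? I-1×I-2: GG|Gg|gg
G/II-2 ? ·: GG|Gg|gg
G/III-1 un II-1×II-2: GG|Gg
⇒ G over [I-1,I-2,II-1,II-2,III-1]: 45 consistent
Q/I-1 ? ·: Qq|qq
Q/I-2 un ·: Qq
Q/II-1 aff I-1×I-2: qq
Q/II-2 ? ·: QQ|Qq
Q/III-1 un II-1×II-2: Qq
⇒ Q over [I-1,I-2,II-1,II-2,III-1]: 4 consistent

II-2 ∈ {GG QQ, GG Qq, Gg QQ, Gg Qq, gg QQ, gg Qq}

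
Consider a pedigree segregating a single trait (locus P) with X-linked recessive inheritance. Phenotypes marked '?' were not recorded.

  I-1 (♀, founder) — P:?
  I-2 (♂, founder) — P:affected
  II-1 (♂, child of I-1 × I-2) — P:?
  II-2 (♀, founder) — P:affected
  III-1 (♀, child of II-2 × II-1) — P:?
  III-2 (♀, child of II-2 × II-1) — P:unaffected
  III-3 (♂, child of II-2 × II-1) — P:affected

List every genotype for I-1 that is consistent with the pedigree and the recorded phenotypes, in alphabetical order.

I-1 ∈ {X^PX^P, X^PX^p}

P/I-1 ? ·: X^PX^P|X^PX^p
P/I-2 aff ·: X^pY
P/II-1 ? I-1×I-2: X^PY
P/II-2 aff ·: X^pX^p
P/III-1 ? II-2×II-1: X^PX^p
P/III-2 un II-2×II-1: X^PX^p
P/III-3 aff II-2×II-1: X^pY
⇒ P over [I-1,I-2,II-1,II-2,III-1,III-2,III-3]: 2 consistent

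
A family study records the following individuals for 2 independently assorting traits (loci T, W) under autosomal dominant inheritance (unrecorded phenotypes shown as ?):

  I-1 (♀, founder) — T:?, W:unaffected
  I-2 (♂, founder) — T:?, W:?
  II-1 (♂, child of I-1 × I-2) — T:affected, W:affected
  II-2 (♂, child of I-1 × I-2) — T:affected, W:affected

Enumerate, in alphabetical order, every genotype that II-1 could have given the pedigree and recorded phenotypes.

II-1 ∈ {TT Ww, Tt Ww}

T/I-1 ? ·: tt|Tt|TT
T/I-2 ? ·: tt|Tt|TT
T/II-1 aff I-1×I-2: Tt|TT
T/II-2 aff I-1×I-2: Tt|TT
⇒ T over [I-1,I-2,II-1,II-2]: 17 consistent
W/I-1 un ·: ww
W/I-2 ? ·: Ww|WW
W/II-1 aff I-1×I-2: Ww
W/II-2 aff I-1×I-2: Ww
⇒ W over [I-1,I-2,II-1,II-2]: 2 consistent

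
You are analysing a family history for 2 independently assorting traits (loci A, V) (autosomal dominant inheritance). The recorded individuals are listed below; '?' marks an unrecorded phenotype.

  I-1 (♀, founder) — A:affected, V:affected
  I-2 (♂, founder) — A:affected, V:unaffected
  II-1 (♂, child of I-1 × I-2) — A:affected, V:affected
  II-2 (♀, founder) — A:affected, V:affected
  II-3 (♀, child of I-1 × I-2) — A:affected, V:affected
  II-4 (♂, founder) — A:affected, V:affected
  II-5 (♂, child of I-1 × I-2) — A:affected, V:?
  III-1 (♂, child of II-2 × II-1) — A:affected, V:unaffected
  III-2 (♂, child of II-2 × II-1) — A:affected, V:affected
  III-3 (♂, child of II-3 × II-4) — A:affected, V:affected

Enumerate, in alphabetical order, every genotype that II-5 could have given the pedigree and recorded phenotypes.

A/I-1 aff ·: Aa|AA
A/I-2 aff ·: Aa|AA
A/II-1 aff I-1×I-2: Aa|AA
A/II-2 aff ·: Aa|AA
A/II-3 aff I-1×I-2: Aa|AA
A/II-4 aff ·: Aa|AA
A/II-5 aff I-1×I-2: Aa|AA
A/III-1 aff II-2×II-1: Aa|AA
A/III-2 aff II-2×II-1: Aa|AA
A/III-3 aff II-3×II-4: Aa|AA
⇒ A over [I-1,I-2,II-1,II-2,II-3,II-4,II-5,III-1,III-2,III-3]: 561 consistent
V/I-1 aff ·: Vv|VV
V/I-2 un ·: vv
V/II-1 aff I-1×I-2: Vv
V/II-2 aff ·: Vv
V/II-3 aff I-1×I-2: Vv
V/II-4 aff ·: Vv|VV
V/II-5 ? I-1×I-2: vv|Vv
V/III-1 un II-2×II-1: vv
V/III-2 aff II-2×II-1: Vv|VV
V/III-3 aff II-3×II-4: Vv|VV
⇒ V over [I-1,I-2,II-1,II-2,II-3,II-4,II-5,III-1,III-2,III-3]: 24 consistent

II-5 ∈ {AA Vv, AA vv, Aa Vv, Aa vv}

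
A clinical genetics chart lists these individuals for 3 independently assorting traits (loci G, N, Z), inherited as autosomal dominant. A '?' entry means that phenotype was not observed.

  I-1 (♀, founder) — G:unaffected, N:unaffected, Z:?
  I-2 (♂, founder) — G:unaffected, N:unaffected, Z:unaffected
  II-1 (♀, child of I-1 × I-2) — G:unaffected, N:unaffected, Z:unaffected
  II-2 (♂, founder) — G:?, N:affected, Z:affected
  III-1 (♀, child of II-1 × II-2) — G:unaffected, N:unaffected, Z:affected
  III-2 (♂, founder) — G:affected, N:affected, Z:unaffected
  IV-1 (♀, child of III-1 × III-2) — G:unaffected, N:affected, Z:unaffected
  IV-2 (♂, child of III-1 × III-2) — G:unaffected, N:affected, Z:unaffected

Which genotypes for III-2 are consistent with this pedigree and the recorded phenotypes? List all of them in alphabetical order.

III-2 ∈ {Gg NN zz, Gg Nn zz}

G/I-1 un ·: gg
G/I-2 un ·: gg
G/II-1 un I-1×I-2: gg
G/II-2 ? ·: gg|Gg
G/III-1 un II-1×II-2: gg
G/III-2 aff ·: Gg
G/IV-1 un III-1×III-2: gg
G/IV-2 un III-1×III-2: gg
⇒ G over [I-1,I-2,II-1,II-2,III-1,III-2,IV-1,IV-2]: 2 consistent
N/I-1 un ·: nn
N/I-2 un ·: nn
N/II-1 un I-1×I-2: nn
N/II-2 aff ·: Nn
N/III-1 un II-1×II-2: nn
N/III-2 aff ·: Nn|NN
N/IV-1 aff III-1×III-2: Nn
N/IV-2 aff III-1×III-2: Nn
⇒ N over [I-1,I-2,II-1,II-2,III-1,III-2,IV-1,IV-2]: 2 consistent
Z/I-1 ? ·: zz|Zz
Z/I-2 un ·: zz
Z/II-1 un I-1×I-2: zz
Z/II-2 aff ·: Zz|ZZ
Z/III-1 aff II-1×II-2: Zz
Z/III-2 un ·: zz
Z/IV-1 un III-1×III-2: zz
Z/IV-2 un III-1×III-2: zz
⇒ Z over [I-1,I-2,II-1,II-2,III-1,III-2,IV-1,IV-2]: 4 consistent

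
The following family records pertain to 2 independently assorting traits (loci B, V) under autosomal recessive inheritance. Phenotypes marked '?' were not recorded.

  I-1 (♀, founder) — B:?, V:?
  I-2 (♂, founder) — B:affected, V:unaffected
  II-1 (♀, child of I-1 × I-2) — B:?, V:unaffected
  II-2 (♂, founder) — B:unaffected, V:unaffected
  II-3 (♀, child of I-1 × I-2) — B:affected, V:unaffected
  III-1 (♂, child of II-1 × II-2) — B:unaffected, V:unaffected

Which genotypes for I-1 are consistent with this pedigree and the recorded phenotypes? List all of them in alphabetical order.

B/I-1 ? ·: Bb|bb
B/I-2 aff ·: bb
B/II-1 ? I-1×I-2: Bb|bb
B/II-2 un ·: BB|Bb
B/II-3 aff I-1×I-2: bb
B/III-1 un II-1×II-2: BB|Bb
⇒ B over [I-1,I-2,II-1,II-2,II-3,III-1]: 8 consistent
V/I-1 ? ·: VV|Vv|vv
V/I-2 un ·: VV|Vv
V/II-1 un I-1×I-2: VV|Vv
V/II-2 un ·: VV|Vv
V/II-3 un I-1×I-2: VV|Vv
V/III-1 un II-1×II-2: VV|Vv
⇒ V over [I-1,I-2,II-1,II-2,II-3,III-1]: 53 consistent

I-1 ∈ {Bb VV, Bb Vv, Bb vv, bb VV, bb Vv, bb vv}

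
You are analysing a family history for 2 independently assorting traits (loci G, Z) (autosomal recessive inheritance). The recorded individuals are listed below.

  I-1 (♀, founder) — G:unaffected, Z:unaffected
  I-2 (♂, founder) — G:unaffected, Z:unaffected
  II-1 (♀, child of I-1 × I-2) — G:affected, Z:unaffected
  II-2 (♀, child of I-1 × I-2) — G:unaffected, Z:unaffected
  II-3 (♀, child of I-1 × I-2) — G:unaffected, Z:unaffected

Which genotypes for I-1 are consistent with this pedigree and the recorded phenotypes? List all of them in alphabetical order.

G/I-1 un ·: Gg
G/I-2 un ·: Gg
G/II-1 aff I-1×I-2: gg
G/II-2 un I-1×I-2: GG|Gg
G/II-3 un I-1×I-2: GG|Gg
⇒ G over [I-1,I-2,II-1,II-2,II-3]: 4 consistent
Z/I-1 un ·: ZZ|Zz
Z/I-2 un ·: ZZ|Zz
Z/II-1 un I-1×I-2: ZZ|Zz
Z/II-2 un I-1×I-2: ZZ|Zz
Z/II-3 un I-1×I-2: ZZ|Zz
⇒ Z over [I-1,I-2,II-1,II-2,II-3]: 25 consistent

I-1 ∈ {Gg ZZ, Gg Zz}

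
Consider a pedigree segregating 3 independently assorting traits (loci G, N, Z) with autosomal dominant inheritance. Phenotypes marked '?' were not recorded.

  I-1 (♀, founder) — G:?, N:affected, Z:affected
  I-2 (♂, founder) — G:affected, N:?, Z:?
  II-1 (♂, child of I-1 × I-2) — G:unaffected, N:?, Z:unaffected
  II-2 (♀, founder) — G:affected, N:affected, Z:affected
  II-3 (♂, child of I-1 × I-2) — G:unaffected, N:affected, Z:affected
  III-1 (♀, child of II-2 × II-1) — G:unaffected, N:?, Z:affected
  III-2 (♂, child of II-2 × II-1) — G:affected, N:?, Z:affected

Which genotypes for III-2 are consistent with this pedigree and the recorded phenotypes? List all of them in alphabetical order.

G/I-1 ? ·: gg|Gg
G/I-2 aff ·: Gg
G/II-1 un I-1×I-2: gg
G/II-2 aff ·: Gg
G/II-3 un I-1×I-2: gg
G/III-1 un II-2×II-1: gg
G/III-2 aff II-2×II-1: Gg
⇒ G over [I-1,I-2,II-1,II-2,II-3,III-1,III-2]: 2 consistent
N/I-1 aff ·: Nn|NN
N/I-2 ? ·: nn|Nn|NN
N/II-1 ? I-1×I-2: nn|Nn|NN
N/II-2 aff ·: Nn|NN
N/II-3 aff I-1×I-2: Nn|NN
N/III-1 ? II-2×II-1: nn|Nn|NN
N/III-2 ? II-2×II-1: nn|Nn|NN
⇒ N over [I-1,I-2,II-1,II-2,II-3,III-1,III-2]: 154 consistent
Z/I-1 aff ·: Zz
Z/I-2 ? ·: zz|Zz
Z/II-1 un I-1×I-2: zz
Z/II-2 aff ·: Zz|ZZ
Z/II-3 aff I-1×I-2: Zz|ZZ
Z/III-1 aff II-2×II-1: Zz
Z/III-2 aff II-2×II-1: Zz
⇒ Z over [I-1,I-2,II-1,II-2,II-3,III-1,III-2]: 6 consistent

III-2 ∈ {Gg NN Zz, Gg Nn Zz, Gg nn Zz}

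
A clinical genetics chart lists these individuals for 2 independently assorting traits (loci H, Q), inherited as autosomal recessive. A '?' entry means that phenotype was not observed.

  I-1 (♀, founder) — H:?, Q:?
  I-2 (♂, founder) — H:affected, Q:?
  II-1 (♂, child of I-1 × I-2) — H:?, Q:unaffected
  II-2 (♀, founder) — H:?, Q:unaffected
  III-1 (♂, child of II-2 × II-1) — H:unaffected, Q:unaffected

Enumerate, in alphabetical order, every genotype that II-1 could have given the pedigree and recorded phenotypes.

II-1 ∈ {Hh QQ, Hh Qq, hh QQ, hh Qq}

H/I-1 ? ·: HH|Hh|hh
H/I-2 aff ·: hh
H/II-1 ? I-1×I-2: Hh|hh
H/II-2 ? ·: HH|Hh|hh
H/III-1 un II-2×II-1: HH|Hh
⇒ H over [I-1,I-2,II-1,II-2,III-1]: 14 consistent
Q/I-1 ? ·: QQ|Qq|qq
Q/I-2 ? ·: QQ|Qq|qq
Q/II-1 un I-1×I-2: QQ|Qq
Q/II-2 un ·: QQ|Qq
Q/III-1 un II-2×II-1: QQ|Qq
⇒ Q over [I-1,I-2,II-1,II-2,III-1]: 40 consistent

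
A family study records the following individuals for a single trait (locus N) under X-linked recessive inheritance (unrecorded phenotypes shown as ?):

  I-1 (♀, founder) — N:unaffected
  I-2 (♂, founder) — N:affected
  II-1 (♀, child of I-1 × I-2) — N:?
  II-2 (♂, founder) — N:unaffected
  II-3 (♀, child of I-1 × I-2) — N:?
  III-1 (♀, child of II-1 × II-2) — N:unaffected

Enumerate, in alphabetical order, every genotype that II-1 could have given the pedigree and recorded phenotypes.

II-1 ∈ {X^NX^n, X^nX^n}

N/I-1 un ·: X^NX^N|X^NX^n
N/I-2 aff ·: X^nY
N/II-1 ? I-1×I-2: X^NX^n|X^nX^n
N/II-2 un ·: X^NY
N/II-3 ? I-1×I-2: X^NX^n|X^nX^n
N/III-1 un II-1×II-2: X^NX^N|X^NX^n
⇒ N over [I-1,I-2,II-1,II-2,II-3,III-1]: 8 consistent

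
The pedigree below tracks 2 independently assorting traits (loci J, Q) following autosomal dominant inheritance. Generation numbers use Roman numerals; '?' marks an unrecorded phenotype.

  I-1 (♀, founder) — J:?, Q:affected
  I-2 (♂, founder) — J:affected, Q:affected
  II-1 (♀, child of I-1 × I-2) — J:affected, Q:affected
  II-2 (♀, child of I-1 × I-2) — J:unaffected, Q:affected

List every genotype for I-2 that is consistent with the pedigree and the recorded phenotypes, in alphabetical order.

J/I-1 ? ·: jj|Jj
J/I-2 aff ·: Jj
J/II-1 aff I-1×I-2: Jj|JJ
J/II-2 un I-1×I-2: jj
⇒ J over [I-1,I-2,II-1,II-2]: 3 consistent
Q/I-1 aff ·: Qq|QQ
Q/I-2 aff ·: Qq|QQ
Q/II-1 aff I-1×I-2: Qq|QQ
Q/II-2 aff I-1×I-2: Qq|QQ
⇒ Q over [I-1,I-2,II-1,II-2]: 13 consistent

I-2 ∈ {Jj QQ, Jj Qq}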